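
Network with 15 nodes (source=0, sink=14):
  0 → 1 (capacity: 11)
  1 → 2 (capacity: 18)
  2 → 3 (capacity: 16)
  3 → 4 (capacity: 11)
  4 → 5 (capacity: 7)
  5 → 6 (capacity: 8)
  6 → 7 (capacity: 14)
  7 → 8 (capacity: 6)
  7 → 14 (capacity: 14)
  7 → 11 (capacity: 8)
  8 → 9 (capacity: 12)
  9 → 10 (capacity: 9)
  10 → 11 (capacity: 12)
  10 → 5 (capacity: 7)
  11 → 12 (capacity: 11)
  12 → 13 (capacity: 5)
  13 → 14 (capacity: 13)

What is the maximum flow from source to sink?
Maximum flow = 7

Max flow: 7

Flow assignment:
  0 → 1: 7/11
  1 → 2: 7/18
  2 → 3: 7/16
  3 → 4: 7/11
  4 → 5: 7/7
  5 → 6: 7/8
  6 → 7: 7/14
  7 → 14: 7/14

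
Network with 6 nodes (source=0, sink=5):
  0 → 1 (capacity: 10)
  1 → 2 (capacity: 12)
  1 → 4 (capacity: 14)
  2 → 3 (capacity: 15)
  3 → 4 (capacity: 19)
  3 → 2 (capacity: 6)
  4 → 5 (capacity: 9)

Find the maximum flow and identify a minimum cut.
Max flow = 9, Min cut edges: (4,5)

Maximum flow: 9
Minimum cut: (4,5)
Partition: S = [0, 1, 2, 3, 4], T = [5]

Max-flow min-cut theorem verified: both equal 9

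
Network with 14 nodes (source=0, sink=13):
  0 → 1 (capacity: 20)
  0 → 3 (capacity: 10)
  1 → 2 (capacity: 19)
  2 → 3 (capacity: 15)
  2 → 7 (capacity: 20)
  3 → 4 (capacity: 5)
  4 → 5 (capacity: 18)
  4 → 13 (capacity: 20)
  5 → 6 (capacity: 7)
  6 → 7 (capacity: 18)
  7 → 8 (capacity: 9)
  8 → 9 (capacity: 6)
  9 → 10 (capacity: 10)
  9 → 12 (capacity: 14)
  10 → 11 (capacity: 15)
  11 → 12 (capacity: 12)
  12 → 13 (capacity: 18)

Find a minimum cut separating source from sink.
Min cut value = 11, edges: (3,4), (8,9)

Min cut value: 11
Partition: S = [0, 1, 2, 3, 5, 6, 7, 8], T = [4, 9, 10, 11, 12, 13]
Cut edges: (3,4), (8,9)

By max-flow min-cut theorem, max flow = min cut = 11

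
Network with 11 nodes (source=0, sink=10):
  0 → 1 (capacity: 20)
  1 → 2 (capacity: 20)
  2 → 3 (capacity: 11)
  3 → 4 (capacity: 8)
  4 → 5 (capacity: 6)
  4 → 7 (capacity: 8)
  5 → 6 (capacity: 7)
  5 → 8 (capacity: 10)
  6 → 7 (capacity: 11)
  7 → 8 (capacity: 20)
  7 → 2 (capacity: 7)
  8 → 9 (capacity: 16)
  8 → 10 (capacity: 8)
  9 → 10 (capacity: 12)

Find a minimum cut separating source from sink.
Min cut value = 8, edges: (3,4)

Min cut value: 8
Partition: S = [0, 1, 2, 3], T = [4, 5, 6, 7, 8, 9, 10]
Cut edges: (3,4)

By max-flow min-cut theorem, max flow = min cut = 8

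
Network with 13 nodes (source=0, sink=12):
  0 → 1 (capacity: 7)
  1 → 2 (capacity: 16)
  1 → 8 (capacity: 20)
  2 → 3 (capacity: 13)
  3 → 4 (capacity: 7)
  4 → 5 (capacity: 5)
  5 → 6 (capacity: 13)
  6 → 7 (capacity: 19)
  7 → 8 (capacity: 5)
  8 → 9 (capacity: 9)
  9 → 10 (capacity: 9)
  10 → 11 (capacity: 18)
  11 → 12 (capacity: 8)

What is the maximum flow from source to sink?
Maximum flow = 7

Max flow: 7

Flow assignment:
  0 → 1: 7/7
  1 → 8: 7/20
  8 → 9: 7/9
  9 → 10: 7/9
  10 → 11: 7/18
  11 → 12: 7/8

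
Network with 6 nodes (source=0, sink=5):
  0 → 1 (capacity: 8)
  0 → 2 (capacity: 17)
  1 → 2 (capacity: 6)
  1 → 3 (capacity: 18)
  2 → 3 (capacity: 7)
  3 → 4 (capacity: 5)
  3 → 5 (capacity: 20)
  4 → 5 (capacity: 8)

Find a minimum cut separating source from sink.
Min cut value = 15, edges: (0,1), (2,3)

Min cut value: 15
Partition: S = [0, 2], T = [1, 3, 4, 5]
Cut edges: (0,1), (2,3)

By max-flow min-cut theorem, max flow = min cut = 15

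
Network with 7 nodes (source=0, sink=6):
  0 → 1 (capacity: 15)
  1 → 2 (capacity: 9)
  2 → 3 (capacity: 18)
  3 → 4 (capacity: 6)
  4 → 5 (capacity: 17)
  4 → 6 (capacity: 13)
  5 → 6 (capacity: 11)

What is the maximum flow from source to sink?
Maximum flow = 6

Max flow: 6

Flow assignment:
  0 → 1: 6/15
  1 → 2: 6/9
  2 → 3: 6/18
  3 → 4: 6/6
  4 → 6: 6/13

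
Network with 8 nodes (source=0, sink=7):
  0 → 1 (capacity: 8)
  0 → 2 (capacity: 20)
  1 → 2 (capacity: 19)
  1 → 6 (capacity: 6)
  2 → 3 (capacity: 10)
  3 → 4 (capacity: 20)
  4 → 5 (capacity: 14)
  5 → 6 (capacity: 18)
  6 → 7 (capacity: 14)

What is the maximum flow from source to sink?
Maximum flow = 14

Max flow: 14

Flow assignment:
  0 → 1: 4/8
  0 → 2: 10/20
  1 → 6: 4/6
  2 → 3: 10/10
  3 → 4: 10/20
  4 → 5: 10/14
  5 → 6: 10/18
  6 → 7: 14/14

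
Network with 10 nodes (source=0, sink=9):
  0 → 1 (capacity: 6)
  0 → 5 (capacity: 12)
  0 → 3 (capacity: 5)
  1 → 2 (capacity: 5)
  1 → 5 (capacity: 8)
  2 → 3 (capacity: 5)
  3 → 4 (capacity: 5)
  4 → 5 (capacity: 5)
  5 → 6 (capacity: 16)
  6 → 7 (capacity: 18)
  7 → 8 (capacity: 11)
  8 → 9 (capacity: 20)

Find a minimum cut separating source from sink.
Min cut value = 11, edges: (7,8)

Min cut value: 11
Partition: S = [0, 1, 2, 3, 4, 5, 6, 7], T = [8, 9]
Cut edges: (7,8)

By max-flow min-cut theorem, max flow = min cut = 11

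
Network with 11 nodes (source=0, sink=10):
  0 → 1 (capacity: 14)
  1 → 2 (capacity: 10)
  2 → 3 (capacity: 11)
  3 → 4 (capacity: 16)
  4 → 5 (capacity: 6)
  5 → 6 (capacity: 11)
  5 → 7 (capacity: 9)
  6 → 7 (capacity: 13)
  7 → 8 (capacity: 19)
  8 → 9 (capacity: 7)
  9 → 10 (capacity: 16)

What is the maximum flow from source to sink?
Maximum flow = 6

Max flow: 6

Flow assignment:
  0 → 1: 6/14
  1 → 2: 6/10
  2 → 3: 6/11
  3 → 4: 6/16
  4 → 5: 6/6
  5 → 7: 6/9
  7 → 8: 6/19
  8 → 9: 6/7
  9 → 10: 6/16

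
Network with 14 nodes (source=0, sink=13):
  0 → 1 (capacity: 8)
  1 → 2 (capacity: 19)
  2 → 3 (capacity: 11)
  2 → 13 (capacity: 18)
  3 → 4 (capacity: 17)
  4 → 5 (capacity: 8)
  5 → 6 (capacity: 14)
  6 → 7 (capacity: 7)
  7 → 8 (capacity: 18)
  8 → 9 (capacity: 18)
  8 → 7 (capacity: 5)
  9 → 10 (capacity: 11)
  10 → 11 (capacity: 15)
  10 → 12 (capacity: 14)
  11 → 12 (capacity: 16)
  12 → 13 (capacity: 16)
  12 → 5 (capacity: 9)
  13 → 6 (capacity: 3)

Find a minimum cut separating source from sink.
Min cut value = 8, edges: (0,1)

Min cut value: 8
Partition: S = [0], T = [1, 2, 3, 4, 5, 6, 7, 8, 9, 10, 11, 12, 13]
Cut edges: (0,1)

By max-flow min-cut theorem, max flow = min cut = 8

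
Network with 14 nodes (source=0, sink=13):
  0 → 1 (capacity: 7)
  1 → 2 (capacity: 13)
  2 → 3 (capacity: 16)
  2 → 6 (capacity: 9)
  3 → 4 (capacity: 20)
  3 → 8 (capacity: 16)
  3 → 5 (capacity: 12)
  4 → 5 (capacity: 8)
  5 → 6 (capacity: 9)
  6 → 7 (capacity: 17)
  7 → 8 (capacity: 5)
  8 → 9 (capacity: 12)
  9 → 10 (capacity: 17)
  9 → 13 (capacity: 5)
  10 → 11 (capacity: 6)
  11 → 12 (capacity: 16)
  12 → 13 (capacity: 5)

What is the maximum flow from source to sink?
Maximum flow = 7

Max flow: 7

Flow assignment:
  0 → 1: 7/7
  1 → 2: 7/13
  2 → 3: 7/16
  3 → 8: 7/16
  8 → 9: 7/12
  9 → 10: 2/17
  9 → 13: 5/5
  10 → 11: 2/6
  11 → 12: 2/16
  12 → 13: 2/5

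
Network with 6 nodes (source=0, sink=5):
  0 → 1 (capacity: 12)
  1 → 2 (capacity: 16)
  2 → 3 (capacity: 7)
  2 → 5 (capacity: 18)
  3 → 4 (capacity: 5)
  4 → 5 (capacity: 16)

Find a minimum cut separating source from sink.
Min cut value = 12, edges: (0,1)

Min cut value: 12
Partition: S = [0], T = [1, 2, 3, 4, 5]
Cut edges: (0,1)

By max-flow min-cut theorem, max flow = min cut = 12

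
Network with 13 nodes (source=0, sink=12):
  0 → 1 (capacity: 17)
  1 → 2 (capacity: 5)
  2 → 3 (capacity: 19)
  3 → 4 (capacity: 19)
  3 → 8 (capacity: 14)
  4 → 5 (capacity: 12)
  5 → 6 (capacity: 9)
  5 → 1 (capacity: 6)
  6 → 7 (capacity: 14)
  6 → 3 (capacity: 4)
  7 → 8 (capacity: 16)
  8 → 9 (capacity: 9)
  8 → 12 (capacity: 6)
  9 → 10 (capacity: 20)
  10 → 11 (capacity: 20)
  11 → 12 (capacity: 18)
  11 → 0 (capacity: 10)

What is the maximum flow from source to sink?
Maximum flow = 5

Max flow: 5

Flow assignment:
  0 → 1: 5/17
  1 → 2: 5/5
  2 → 3: 5/19
  3 → 8: 5/14
  8 → 12: 5/6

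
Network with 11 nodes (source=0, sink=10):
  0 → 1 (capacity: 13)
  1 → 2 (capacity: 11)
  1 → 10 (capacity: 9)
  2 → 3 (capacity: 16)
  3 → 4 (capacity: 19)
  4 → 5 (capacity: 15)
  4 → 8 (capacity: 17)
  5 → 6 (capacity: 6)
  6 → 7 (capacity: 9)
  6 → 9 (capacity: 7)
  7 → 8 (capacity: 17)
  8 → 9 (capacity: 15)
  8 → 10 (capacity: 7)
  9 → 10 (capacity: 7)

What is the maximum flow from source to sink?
Maximum flow = 13

Max flow: 13

Flow assignment:
  0 → 1: 13/13
  1 → 2: 4/11
  1 → 10: 9/9
  2 → 3: 4/16
  3 → 4: 4/19
  4 → 8: 4/17
  8 → 10: 4/7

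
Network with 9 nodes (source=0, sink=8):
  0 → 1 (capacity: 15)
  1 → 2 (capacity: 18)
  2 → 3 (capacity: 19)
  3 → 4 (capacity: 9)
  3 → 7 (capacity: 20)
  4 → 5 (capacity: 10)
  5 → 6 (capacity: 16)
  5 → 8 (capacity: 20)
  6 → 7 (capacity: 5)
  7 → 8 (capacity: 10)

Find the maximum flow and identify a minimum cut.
Max flow = 15, Min cut edges: (0,1)

Maximum flow: 15
Minimum cut: (0,1)
Partition: S = [0], T = [1, 2, 3, 4, 5, 6, 7, 8]

Max-flow min-cut theorem verified: both equal 15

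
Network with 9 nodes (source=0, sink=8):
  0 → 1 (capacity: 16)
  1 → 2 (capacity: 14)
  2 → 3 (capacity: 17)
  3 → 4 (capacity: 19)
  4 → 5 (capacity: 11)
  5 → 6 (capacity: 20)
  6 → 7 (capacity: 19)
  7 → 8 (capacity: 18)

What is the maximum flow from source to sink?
Maximum flow = 11

Max flow: 11

Flow assignment:
  0 → 1: 11/16
  1 → 2: 11/14
  2 → 3: 11/17
  3 → 4: 11/19
  4 → 5: 11/11
  5 → 6: 11/20
  6 → 7: 11/19
  7 → 8: 11/18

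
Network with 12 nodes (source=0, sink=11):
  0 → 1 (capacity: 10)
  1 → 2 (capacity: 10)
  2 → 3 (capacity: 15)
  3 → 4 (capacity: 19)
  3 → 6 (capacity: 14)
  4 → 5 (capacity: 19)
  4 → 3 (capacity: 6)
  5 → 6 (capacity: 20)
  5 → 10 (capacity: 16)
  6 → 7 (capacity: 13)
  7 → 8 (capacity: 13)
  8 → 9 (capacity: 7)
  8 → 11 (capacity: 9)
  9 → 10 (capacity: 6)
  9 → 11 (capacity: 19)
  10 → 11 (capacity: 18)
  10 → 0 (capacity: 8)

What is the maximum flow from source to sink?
Maximum flow = 10

Max flow: 10

Flow assignment:
  0 → 1: 10/10
  1 → 2: 10/10
  2 → 3: 10/15
  3 → 4: 10/19
  4 → 5: 10/19
  5 → 10: 10/16
  10 → 11: 10/18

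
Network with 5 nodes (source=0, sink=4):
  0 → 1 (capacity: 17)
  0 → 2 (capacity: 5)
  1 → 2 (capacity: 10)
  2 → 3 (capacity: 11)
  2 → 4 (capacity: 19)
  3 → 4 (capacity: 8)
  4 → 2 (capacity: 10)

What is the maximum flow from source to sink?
Maximum flow = 15

Max flow: 15

Flow assignment:
  0 → 1: 10/17
  0 → 2: 5/5
  1 → 2: 10/10
  2 → 4: 15/19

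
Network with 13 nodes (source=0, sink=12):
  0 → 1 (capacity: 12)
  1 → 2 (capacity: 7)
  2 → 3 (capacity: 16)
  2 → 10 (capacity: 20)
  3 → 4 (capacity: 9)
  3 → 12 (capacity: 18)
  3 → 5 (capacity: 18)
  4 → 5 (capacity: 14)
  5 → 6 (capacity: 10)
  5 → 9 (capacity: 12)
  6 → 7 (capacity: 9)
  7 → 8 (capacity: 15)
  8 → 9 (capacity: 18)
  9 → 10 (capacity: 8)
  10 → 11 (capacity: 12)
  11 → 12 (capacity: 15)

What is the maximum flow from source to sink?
Maximum flow = 7

Max flow: 7

Flow assignment:
  0 → 1: 7/12
  1 → 2: 7/7
  2 → 3: 7/16
  3 → 12: 7/18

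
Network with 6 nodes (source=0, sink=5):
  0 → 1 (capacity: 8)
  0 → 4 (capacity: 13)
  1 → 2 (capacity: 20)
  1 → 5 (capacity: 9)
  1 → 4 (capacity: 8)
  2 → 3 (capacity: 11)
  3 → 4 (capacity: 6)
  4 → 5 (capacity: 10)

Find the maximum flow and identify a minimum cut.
Max flow = 18, Min cut edges: (0,1), (4,5)

Maximum flow: 18
Minimum cut: (0,1), (4,5)
Partition: S = [0, 2, 3, 4], T = [1, 5]

Max-flow min-cut theorem verified: both equal 18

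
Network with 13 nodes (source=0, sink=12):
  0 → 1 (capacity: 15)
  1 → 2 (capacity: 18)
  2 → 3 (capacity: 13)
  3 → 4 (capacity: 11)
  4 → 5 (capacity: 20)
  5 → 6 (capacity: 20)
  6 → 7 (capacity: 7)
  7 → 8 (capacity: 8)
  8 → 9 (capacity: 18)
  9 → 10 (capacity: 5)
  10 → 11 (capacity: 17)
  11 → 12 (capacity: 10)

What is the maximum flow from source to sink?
Maximum flow = 5

Max flow: 5

Flow assignment:
  0 → 1: 5/15
  1 → 2: 5/18
  2 → 3: 5/13
  3 → 4: 5/11
  4 → 5: 5/20
  5 → 6: 5/20
  6 → 7: 5/7
  7 → 8: 5/8
  8 → 9: 5/18
  9 → 10: 5/5
  10 → 11: 5/17
  11 → 12: 5/10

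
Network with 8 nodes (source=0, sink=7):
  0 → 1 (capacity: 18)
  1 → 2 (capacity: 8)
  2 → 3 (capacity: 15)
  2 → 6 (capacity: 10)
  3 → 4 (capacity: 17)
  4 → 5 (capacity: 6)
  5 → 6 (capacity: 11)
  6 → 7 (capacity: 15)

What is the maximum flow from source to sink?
Maximum flow = 8

Max flow: 8

Flow assignment:
  0 → 1: 8/18
  1 → 2: 8/8
  2 → 6: 8/10
  6 → 7: 8/15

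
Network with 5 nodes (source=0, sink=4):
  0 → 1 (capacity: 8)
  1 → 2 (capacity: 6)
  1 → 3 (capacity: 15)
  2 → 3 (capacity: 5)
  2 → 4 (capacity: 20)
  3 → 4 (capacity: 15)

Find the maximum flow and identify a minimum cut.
Max flow = 8, Min cut edges: (0,1)

Maximum flow: 8
Minimum cut: (0,1)
Partition: S = [0], T = [1, 2, 3, 4]

Max-flow min-cut theorem verified: both equal 8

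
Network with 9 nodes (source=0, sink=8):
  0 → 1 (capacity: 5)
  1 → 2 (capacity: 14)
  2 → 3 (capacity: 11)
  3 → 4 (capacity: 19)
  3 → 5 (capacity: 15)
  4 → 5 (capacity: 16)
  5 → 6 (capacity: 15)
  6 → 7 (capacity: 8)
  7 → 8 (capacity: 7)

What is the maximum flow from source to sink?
Maximum flow = 5

Max flow: 5

Flow assignment:
  0 → 1: 5/5
  1 → 2: 5/14
  2 → 3: 5/11
  3 → 5: 5/15
  5 → 6: 5/15
  6 → 7: 5/8
  7 → 8: 5/7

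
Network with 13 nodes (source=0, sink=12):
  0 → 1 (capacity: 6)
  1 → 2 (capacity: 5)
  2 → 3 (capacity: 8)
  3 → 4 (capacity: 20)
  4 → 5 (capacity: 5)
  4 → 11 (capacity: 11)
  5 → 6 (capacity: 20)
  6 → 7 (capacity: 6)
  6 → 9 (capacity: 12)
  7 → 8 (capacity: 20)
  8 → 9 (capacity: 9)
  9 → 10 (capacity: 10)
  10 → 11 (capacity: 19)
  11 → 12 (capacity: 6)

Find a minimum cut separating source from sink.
Min cut value = 5, edges: (1,2)

Min cut value: 5
Partition: S = [0, 1], T = [2, 3, 4, 5, 6, 7, 8, 9, 10, 11, 12]
Cut edges: (1,2)

By max-flow min-cut theorem, max flow = min cut = 5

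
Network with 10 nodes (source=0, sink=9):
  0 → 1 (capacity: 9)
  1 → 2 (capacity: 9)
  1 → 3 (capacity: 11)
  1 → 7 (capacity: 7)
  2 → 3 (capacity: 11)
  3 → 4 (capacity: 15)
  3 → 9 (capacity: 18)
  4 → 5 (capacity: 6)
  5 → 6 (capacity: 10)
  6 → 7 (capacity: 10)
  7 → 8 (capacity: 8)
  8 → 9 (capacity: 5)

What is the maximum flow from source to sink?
Maximum flow = 9

Max flow: 9

Flow assignment:
  0 → 1: 9/9
  1 → 3: 9/11
  3 → 9: 9/18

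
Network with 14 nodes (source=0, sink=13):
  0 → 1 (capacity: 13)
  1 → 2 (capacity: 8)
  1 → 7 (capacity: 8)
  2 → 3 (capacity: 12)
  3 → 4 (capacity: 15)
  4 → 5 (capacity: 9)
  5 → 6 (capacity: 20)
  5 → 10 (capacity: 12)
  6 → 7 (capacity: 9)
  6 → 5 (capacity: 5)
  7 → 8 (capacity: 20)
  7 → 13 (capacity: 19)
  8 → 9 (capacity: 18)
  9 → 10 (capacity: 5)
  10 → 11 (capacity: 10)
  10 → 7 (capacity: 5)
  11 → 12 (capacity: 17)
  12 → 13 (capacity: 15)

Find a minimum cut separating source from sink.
Min cut value = 13, edges: (0,1)

Min cut value: 13
Partition: S = [0], T = [1, 2, 3, 4, 5, 6, 7, 8, 9, 10, 11, 12, 13]
Cut edges: (0,1)

By max-flow min-cut theorem, max flow = min cut = 13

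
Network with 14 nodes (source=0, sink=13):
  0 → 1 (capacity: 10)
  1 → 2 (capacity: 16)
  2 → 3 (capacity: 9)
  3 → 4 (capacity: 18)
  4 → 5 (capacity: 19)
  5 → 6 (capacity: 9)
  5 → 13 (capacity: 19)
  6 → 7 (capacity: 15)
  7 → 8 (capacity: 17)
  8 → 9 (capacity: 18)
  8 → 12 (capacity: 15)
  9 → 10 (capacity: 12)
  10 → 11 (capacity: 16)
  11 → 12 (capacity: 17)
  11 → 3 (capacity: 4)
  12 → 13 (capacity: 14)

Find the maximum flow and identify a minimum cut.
Max flow = 9, Min cut edges: (2,3)

Maximum flow: 9
Minimum cut: (2,3)
Partition: S = [0, 1, 2], T = [3, 4, 5, 6, 7, 8, 9, 10, 11, 12, 13]

Max-flow min-cut theorem verified: both equal 9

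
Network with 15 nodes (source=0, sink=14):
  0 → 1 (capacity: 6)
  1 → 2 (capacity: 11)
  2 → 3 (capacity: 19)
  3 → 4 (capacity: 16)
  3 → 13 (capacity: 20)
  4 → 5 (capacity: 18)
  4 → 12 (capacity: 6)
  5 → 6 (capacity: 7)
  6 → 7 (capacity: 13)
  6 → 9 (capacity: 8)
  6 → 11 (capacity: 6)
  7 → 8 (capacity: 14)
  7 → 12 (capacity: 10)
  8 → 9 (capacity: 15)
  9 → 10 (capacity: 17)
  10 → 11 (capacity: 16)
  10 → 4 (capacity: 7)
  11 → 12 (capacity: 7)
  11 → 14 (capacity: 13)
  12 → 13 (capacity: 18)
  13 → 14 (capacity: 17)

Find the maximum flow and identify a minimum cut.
Max flow = 6, Min cut edges: (0,1)

Maximum flow: 6
Minimum cut: (0,1)
Partition: S = [0], T = [1, 2, 3, 4, 5, 6, 7, 8, 9, 10, 11, 12, 13, 14]

Max-flow min-cut theorem verified: both equal 6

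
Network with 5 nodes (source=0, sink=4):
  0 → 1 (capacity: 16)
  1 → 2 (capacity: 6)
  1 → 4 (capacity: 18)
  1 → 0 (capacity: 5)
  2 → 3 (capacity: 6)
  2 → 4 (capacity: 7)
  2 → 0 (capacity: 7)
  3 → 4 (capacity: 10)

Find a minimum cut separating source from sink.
Min cut value = 16, edges: (0,1)

Min cut value: 16
Partition: S = [0], T = [1, 2, 3, 4]
Cut edges: (0,1)

By max-flow min-cut theorem, max flow = min cut = 16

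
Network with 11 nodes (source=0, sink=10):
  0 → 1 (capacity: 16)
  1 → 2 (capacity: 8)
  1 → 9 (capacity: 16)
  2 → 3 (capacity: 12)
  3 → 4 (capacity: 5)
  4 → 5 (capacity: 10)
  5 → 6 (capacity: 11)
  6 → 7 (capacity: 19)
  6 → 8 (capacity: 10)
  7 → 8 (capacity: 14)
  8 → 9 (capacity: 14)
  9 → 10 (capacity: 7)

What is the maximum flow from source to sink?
Maximum flow = 7

Max flow: 7

Flow assignment:
  0 → 1: 7/16
  1 → 9: 7/16
  9 → 10: 7/7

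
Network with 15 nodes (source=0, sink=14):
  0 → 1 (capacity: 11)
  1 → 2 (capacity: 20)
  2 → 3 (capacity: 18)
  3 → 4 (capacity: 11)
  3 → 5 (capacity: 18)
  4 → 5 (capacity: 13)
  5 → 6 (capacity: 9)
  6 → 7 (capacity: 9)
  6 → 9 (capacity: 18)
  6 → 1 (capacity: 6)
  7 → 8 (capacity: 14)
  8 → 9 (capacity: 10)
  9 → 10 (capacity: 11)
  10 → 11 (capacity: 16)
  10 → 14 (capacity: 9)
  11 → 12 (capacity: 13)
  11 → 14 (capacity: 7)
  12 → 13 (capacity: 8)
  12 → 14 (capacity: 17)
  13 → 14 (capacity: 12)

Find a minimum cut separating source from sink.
Min cut value = 9, edges: (5,6)

Min cut value: 9
Partition: S = [0, 1, 2, 3, 4, 5], T = [6, 7, 8, 9, 10, 11, 12, 13, 14]
Cut edges: (5,6)

By max-flow min-cut theorem, max flow = min cut = 9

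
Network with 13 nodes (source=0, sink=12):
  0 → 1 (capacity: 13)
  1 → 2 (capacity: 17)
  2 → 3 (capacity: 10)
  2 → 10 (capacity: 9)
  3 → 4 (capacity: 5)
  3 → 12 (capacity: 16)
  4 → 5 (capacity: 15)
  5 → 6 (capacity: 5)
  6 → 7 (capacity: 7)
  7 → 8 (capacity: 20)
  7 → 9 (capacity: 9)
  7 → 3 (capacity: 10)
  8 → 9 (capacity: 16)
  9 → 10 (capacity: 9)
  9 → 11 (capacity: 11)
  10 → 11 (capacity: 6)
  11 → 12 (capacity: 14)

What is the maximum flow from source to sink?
Maximum flow = 13

Max flow: 13

Flow assignment:
  0 → 1: 13/13
  1 → 2: 13/17
  2 → 3: 10/10
  2 → 10: 3/9
  3 → 12: 10/16
  10 → 11: 3/6
  11 → 12: 3/14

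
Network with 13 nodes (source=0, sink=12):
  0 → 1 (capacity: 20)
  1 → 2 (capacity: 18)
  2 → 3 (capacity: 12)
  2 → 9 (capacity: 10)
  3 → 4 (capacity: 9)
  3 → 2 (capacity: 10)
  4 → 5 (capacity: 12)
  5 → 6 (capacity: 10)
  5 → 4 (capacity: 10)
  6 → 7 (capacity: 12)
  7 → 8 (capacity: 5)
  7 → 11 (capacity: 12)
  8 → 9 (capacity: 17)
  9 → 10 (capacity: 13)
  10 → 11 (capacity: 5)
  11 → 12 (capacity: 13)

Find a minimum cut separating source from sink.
Min cut value = 13, edges: (11,12)

Min cut value: 13
Partition: S = [0, 1, 2, 3, 4, 5, 6, 7, 8, 9, 10, 11], T = [12]
Cut edges: (11,12)

By max-flow min-cut theorem, max flow = min cut = 13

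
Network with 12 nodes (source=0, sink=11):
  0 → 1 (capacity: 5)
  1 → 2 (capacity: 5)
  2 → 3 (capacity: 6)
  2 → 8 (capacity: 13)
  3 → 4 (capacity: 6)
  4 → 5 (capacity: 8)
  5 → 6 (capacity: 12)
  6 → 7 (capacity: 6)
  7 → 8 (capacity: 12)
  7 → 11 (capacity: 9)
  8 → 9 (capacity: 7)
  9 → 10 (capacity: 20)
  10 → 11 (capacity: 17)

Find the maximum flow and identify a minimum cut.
Max flow = 5, Min cut edges: (1,2)

Maximum flow: 5
Minimum cut: (1,2)
Partition: S = [0, 1], T = [2, 3, 4, 5, 6, 7, 8, 9, 10, 11]

Max-flow min-cut theorem verified: both equal 5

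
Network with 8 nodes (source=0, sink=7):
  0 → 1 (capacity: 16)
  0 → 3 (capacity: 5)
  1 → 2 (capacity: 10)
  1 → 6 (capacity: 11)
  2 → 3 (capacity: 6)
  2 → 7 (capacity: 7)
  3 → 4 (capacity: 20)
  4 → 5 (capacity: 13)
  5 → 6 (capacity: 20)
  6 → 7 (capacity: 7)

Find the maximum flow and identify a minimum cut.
Max flow = 14, Min cut edges: (2,7), (6,7)

Maximum flow: 14
Minimum cut: (2,7), (6,7)
Partition: S = [0, 1, 2, 3, 4, 5, 6], T = [7]

Max-flow min-cut theorem verified: both equal 14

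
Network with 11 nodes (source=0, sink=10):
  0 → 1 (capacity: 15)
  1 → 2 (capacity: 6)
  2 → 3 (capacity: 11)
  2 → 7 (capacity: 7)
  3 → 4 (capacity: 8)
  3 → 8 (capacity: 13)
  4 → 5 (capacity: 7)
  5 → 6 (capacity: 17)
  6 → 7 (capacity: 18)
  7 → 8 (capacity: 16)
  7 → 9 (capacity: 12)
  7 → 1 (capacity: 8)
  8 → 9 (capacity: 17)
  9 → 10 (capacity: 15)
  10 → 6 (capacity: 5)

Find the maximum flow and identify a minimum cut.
Max flow = 6, Min cut edges: (1,2)

Maximum flow: 6
Minimum cut: (1,2)
Partition: S = [0, 1], T = [2, 3, 4, 5, 6, 7, 8, 9, 10]

Max-flow min-cut theorem verified: both equal 6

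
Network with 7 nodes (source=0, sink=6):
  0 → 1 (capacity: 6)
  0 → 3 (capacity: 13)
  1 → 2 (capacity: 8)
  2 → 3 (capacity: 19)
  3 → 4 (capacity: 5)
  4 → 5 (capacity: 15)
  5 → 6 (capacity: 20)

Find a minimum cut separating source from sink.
Min cut value = 5, edges: (3,4)

Min cut value: 5
Partition: S = [0, 1, 2, 3], T = [4, 5, 6]
Cut edges: (3,4)

By max-flow min-cut theorem, max flow = min cut = 5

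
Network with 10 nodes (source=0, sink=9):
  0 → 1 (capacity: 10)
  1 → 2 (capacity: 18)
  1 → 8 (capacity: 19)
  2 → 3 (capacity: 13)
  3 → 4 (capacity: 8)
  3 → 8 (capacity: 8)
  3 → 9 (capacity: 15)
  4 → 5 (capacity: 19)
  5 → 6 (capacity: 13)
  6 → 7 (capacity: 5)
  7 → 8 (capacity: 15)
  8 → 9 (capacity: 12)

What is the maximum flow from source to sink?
Maximum flow = 10

Max flow: 10

Flow assignment:
  0 → 1: 10/10
  1 → 8: 10/19
  8 → 9: 10/12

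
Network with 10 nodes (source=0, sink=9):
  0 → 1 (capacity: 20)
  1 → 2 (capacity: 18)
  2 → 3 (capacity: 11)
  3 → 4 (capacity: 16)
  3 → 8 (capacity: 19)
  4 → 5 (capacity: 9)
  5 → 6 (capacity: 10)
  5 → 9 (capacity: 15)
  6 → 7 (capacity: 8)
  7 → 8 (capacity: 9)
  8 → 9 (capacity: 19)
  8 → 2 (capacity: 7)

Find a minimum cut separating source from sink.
Min cut value = 11, edges: (2,3)

Min cut value: 11
Partition: S = [0, 1, 2], T = [3, 4, 5, 6, 7, 8, 9]
Cut edges: (2,3)

By max-flow min-cut theorem, max flow = min cut = 11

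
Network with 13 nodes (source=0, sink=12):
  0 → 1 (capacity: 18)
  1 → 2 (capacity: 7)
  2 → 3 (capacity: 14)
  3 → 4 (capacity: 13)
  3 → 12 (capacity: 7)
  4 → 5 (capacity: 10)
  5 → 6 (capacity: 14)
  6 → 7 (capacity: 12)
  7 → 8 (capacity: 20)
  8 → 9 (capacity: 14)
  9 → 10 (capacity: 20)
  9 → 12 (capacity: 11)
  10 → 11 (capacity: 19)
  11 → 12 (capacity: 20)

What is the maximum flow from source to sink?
Maximum flow = 7

Max flow: 7

Flow assignment:
  0 → 1: 7/18
  1 → 2: 7/7
  2 → 3: 7/14
  3 → 12: 7/7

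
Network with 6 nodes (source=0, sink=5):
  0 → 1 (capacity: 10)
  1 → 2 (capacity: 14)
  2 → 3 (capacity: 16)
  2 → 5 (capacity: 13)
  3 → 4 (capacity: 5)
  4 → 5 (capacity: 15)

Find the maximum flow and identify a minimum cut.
Max flow = 10, Min cut edges: (0,1)

Maximum flow: 10
Minimum cut: (0,1)
Partition: S = [0], T = [1, 2, 3, 4, 5]

Max-flow min-cut theorem verified: both equal 10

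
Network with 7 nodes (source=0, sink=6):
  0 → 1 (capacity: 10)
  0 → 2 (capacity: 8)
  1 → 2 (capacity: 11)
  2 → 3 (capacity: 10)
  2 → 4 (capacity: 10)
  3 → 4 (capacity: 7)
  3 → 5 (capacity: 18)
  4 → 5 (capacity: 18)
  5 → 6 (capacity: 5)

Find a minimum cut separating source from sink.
Min cut value = 5, edges: (5,6)

Min cut value: 5
Partition: S = [0, 1, 2, 3, 4, 5], T = [6]
Cut edges: (5,6)

By max-flow min-cut theorem, max flow = min cut = 5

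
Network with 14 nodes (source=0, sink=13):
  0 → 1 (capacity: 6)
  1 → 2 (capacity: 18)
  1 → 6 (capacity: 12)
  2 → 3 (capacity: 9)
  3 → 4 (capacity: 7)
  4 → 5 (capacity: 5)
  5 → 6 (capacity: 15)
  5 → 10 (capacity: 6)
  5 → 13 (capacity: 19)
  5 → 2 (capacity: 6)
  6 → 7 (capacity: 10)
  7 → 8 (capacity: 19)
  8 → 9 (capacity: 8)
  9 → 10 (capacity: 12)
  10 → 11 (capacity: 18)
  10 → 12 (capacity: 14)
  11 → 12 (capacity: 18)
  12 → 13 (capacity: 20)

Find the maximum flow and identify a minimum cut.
Max flow = 6, Min cut edges: (0,1)

Maximum flow: 6
Minimum cut: (0,1)
Partition: S = [0], T = [1, 2, 3, 4, 5, 6, 7, 8, 9, 10, 11, 12, 13]

Max-flow min-cut theorem verified: both equal 6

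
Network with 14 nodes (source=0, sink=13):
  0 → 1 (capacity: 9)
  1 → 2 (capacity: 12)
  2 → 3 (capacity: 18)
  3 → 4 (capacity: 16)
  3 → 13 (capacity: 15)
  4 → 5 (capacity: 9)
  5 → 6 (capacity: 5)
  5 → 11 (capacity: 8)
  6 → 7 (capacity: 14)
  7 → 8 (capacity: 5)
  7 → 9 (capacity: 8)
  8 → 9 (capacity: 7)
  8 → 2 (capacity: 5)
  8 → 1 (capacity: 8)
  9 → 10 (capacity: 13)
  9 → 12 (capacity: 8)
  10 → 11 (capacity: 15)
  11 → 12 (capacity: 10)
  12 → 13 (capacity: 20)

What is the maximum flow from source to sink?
Maximum flow = 9

Max flow: 9

Flow assignment:
  0 → 1: 9/9
  1 → 2: 9/12
  2 → 3: 9/18
  3 → 13: 9/15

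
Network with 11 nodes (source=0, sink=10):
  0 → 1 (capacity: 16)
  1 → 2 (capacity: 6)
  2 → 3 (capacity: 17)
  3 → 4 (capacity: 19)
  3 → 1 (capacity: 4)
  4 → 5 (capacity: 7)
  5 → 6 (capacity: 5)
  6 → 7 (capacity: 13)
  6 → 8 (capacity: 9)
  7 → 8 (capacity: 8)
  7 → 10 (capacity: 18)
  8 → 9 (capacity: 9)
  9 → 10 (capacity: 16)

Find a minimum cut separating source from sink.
Min cut value = 5, edges: (5,6)

Min cut value: 5
Partition: S = [0, 1, 2, 3, 4, 5], T = [6, 7, 8, 9, 10]
Cut edges: (5,6)

By max-flow min-cut theorem, max flow = min cut = 5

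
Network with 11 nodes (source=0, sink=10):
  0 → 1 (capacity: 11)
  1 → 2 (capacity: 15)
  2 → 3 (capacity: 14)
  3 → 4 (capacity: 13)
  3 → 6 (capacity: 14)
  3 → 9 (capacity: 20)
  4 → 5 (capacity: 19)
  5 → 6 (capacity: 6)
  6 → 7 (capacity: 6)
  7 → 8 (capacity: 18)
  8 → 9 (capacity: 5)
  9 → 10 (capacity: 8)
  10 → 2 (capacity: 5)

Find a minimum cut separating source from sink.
Min cut value = 8, edges: (9,10)

Min cut value: 8
Partition: S = [0, 1, 2, 3, 4, 5, 6, 7, 8, 9], T = [10]
Cut edges: (9,10)

By max-flow min-cut theorem, max flow = min cut = 8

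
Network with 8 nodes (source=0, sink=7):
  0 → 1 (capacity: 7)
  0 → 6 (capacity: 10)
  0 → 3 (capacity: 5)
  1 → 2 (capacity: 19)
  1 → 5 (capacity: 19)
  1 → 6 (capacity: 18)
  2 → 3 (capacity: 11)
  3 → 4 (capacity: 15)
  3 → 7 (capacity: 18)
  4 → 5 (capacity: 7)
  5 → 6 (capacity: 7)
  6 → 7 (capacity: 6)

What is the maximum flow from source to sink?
Maximum flow = 18

Max flow: 18

Flow assignment:
  0 → 1: 7/7
  0 → 6: 6/10
  0 → 3: 5/5
  1 → 2: 7/19
  2 → 3: 7/11
  3 → 7: 12/18
  6 → 7: 6/6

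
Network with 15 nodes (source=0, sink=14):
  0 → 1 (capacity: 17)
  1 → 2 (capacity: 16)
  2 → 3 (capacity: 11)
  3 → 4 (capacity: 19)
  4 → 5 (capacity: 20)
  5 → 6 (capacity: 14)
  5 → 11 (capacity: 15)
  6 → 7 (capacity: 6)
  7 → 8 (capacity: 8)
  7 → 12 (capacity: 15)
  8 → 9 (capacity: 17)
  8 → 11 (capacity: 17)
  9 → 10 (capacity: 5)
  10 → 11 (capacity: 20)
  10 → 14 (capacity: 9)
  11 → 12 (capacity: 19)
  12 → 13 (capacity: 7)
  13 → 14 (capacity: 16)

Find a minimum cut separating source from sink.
Min cut value = 11, edges: (2,3)

Min cut value: 11
Partition: S = [0, 1, 2], T = [3, 4, 5, 6, 7, 8, 9, 10, 11, 12, 13, 14]
Cut edges: (2,3)

By max-flow min-cut theorem, max flow = min cut = 11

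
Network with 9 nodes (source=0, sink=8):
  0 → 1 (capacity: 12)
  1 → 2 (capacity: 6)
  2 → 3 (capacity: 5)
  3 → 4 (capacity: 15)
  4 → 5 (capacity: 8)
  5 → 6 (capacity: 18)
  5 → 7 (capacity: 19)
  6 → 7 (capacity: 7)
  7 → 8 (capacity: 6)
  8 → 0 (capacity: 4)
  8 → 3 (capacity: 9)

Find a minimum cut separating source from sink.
Min cut value = 5, edges: (2,3)

Min cut value: 5
Partition: S = [0, 1, 2], T = [3, 4, 5, 6, 7, 8]
Cut edges: (2,3)

By max-flow min-cut theorem, max flow = min cut = 5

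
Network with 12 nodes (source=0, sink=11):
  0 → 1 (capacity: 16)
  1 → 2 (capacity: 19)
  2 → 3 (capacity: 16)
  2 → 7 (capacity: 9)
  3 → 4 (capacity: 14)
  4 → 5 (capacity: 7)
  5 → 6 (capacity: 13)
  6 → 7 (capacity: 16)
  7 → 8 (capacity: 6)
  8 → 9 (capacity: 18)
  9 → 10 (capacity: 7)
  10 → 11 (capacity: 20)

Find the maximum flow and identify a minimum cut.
Max flow = 6, Min cut edges: (7,8)

Maximum flow: 6
Minimum cut: (7,8)
Partition: S = [0, 1, 2, 3, 4, 5, 6, 7], T = [8, 9, 10, 11]

Max-flow min-cut theorem verified: both equal 6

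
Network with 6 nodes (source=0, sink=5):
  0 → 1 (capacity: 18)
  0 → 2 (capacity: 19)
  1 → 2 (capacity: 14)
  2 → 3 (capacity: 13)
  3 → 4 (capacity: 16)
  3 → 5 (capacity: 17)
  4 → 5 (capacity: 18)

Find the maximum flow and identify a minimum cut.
Max flow = 13, Min cut edges: (2,3)

Maximum flow: 13
Minimum cut: (2,3)
Partition: S = [0, 1, 2], T = [3, 4, 5]

Max-flow min-cut theorem verified: both equal 13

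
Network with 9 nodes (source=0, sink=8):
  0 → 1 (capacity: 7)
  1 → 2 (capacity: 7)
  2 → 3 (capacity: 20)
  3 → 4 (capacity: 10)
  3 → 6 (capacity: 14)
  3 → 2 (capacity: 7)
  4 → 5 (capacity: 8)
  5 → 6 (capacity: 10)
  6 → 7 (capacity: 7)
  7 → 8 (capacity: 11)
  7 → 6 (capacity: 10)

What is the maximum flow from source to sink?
Maximum flow = 7

Max flow: 7

Flow assignment:
  0 → 1: 7/7
  1 → 2: 7/7
  2 → 3: 7/20
  3 → 6: 7/14
  6 → 7: 7/7
  7 → 8: 7/11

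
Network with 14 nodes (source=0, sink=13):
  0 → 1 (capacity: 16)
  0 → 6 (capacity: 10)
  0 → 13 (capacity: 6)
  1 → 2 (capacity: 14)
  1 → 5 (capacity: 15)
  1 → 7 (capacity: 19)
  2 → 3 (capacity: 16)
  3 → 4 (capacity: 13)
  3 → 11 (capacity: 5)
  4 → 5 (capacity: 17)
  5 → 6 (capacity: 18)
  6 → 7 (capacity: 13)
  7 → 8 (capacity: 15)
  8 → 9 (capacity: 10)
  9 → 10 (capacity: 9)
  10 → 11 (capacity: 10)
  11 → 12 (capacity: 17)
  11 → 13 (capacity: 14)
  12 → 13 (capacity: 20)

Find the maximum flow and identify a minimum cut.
Max flow = 20, Min cut edges: (0,13), (3,11), (9,10)

Maximum flow: 20
Minimum cut: (0,13), (3,11), (9,10)
Partition: S = [0, 1, 2, 3, 4, 5, 6, 7, 8, 9], T = [10, 11, 12, 13]

Max-flow min-cut theorem verified: both equal 20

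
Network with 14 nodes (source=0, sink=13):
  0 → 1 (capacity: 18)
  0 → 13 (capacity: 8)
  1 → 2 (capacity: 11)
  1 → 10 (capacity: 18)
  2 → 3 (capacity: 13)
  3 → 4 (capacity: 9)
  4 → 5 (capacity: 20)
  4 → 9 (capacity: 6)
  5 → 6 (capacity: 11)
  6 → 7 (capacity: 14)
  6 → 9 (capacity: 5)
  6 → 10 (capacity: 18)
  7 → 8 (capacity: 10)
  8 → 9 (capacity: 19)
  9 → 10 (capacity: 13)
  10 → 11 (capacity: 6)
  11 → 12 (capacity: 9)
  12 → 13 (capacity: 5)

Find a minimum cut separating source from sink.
Min cut value = 13, edges: (0,13), (12,13)

Min cut value: 13
Partition: S = [0, 1, 2, 3, 4, 5, 6, 7, 8, 9, 10, 11, 12], T = [13]
Cut edges: (0,13), (12,13)

By max-flow min-cut theorem, max flow = min cut = 13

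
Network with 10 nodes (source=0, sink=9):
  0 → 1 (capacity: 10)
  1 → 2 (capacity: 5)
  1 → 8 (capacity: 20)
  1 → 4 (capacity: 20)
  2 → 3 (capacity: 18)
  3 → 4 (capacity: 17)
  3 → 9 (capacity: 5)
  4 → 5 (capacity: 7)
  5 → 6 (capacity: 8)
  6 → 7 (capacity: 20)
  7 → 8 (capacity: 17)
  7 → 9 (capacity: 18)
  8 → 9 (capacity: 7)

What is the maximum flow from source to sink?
Maximum flow = 10

Max flow: 10

Flow assignment:
  0 → 1: 10/10
  1 → 2: 3/5
  1 → 8: 7/20
  2 → 3: 3/18
  3 → 9: 3/5
  8 → 9: 7/7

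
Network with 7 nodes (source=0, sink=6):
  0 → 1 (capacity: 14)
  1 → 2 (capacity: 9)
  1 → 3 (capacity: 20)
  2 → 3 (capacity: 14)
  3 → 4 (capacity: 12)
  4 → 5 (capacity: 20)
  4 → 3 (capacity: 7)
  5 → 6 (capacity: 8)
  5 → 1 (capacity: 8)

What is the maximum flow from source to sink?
Maximum flow = 8

Max flow: 8

Flow assignment:
  0 → 1: 8/14
  1 → 3: 12/20
  3 → 4: 12/12
  4 → 5: 12/20
  5 → 6: 8/8
  5 → 1: 4/8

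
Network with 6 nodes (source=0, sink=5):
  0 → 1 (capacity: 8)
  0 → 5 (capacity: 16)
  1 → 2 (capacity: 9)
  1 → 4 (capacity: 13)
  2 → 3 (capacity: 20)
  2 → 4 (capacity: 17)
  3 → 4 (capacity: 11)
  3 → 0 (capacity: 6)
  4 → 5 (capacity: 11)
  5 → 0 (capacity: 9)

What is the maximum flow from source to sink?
Maximum flow = 24

Max flow: 24

Flow assignment:
  0 → 1: 8/8
  0 → 5: 16/16
  1 → 4: 8/13
  4 → 5: 8/11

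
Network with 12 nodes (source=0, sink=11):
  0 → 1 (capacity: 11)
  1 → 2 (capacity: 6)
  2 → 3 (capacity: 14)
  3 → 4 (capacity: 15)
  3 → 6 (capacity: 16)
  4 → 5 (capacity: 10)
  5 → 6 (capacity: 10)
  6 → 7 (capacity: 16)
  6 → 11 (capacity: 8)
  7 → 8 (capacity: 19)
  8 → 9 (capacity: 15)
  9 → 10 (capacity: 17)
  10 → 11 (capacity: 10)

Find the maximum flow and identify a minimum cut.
Max flow = 6, Min cut edges: (1,2)

Maximum flow: 6
Minimum cut: (1,2)
Partition: S = [0, 1], T = [2, 3, 4, 5, 6, 7, 8, 9, 10, 11]

Max-flow min-cut theorem verified: both equal 6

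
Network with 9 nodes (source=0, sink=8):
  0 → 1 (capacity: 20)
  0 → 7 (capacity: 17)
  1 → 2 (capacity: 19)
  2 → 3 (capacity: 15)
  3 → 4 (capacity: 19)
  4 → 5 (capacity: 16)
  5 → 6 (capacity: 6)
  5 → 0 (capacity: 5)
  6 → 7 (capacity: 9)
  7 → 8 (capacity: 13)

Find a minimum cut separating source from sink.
Min cut value = 13, edges: (7,8)

Min cut value: 13
Partition: S = [0, 1, 2, 3, 4, 5, 6, 7], T = [8]
Cut edges: (7,8)

By max-flow min-cut theorem, max flow = min cut = 13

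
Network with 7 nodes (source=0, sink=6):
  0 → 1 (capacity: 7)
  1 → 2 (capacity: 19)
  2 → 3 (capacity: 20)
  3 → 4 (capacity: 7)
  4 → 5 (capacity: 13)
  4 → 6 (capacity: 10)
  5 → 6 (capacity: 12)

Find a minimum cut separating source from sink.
Min cut value = 7, edges: (3,4)

Min cut value: 7
Partition: S = [0, 1, 2, 3], T = [4, 5, 6]
Cut edges: (3,4)

By max-flow min-cut theorem, max flow = min cut = 7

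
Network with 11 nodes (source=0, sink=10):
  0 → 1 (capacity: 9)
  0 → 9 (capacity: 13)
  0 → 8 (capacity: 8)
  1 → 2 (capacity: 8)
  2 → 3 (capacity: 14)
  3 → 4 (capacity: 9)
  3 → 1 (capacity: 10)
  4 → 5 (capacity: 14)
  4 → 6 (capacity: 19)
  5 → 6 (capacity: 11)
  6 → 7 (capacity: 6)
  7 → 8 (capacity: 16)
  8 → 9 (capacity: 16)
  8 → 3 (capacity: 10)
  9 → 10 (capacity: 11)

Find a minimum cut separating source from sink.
Min cut value = 11, edges: (9,10)

Min cut value: 11
Partition: S = [0, 1, 2, 3, 4, 5, 6, 7, 8, 9], T = [10]
Cut edges: (9,10)

By max-flow min-cut theorem, max flow = min cut = 11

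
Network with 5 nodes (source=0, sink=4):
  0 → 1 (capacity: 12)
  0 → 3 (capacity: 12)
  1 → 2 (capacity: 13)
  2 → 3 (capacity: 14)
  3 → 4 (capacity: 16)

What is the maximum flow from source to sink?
Maximum flow = 16

Max flow: 16

Flow assignment:
  0 → 1: 12/12
  0 → 3: 4/12
  1 → 2: 12/13
  2 → 3: 12/14
  3 → 4: 16/16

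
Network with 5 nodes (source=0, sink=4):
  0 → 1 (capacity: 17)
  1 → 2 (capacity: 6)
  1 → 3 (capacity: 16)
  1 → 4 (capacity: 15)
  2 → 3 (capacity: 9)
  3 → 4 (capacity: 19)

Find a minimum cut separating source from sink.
Min cut value = 17, edges: (0,1)

Min cut value: 17
Partition: S = [0], T = [1, 2, 3, 4]
Cut edges: (0,1)

By max-flow min-cut theorem, max flow = min cut = 17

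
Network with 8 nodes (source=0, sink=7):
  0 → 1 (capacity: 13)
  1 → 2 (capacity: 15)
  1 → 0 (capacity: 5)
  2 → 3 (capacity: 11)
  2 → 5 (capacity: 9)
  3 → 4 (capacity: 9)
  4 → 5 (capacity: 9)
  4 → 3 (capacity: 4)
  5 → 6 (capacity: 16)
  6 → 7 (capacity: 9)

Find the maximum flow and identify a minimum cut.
Max flow = 9, Min cut edges: (6,7)

Maximum flow: 9
Minimum cut: (6,7)
Partition: S = [0, 1, 2, 3, 4, 5, 6], T = [7]

Max-flow min-cut theorem verified: both equal 9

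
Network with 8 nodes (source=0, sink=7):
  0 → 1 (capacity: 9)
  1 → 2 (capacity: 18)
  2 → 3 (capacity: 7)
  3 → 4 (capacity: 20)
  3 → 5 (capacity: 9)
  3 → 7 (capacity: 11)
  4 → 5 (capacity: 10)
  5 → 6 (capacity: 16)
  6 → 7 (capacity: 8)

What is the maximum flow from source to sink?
Maximum flow = 7

Max flow: 7

Flow assignment:
  0 → 1: 7/9
  1 → 2: 7/18
  2 → 3: 7/7
  3 → 7: 7/11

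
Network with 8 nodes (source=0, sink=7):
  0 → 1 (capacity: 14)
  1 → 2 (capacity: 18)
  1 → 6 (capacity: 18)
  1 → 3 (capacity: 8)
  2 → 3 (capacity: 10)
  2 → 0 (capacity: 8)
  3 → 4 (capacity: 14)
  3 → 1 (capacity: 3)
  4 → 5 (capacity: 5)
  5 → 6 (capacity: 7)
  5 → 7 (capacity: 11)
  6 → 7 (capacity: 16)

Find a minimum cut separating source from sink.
Min cut value = 14, edges: (0,1)

Min cut value: 14
Partition: S = [0], T = [1, 2, 3, 4, 5, 6, 7]
Cut edges: (0,1)

By max-flow min-cut theorem, max flow = min cut = 14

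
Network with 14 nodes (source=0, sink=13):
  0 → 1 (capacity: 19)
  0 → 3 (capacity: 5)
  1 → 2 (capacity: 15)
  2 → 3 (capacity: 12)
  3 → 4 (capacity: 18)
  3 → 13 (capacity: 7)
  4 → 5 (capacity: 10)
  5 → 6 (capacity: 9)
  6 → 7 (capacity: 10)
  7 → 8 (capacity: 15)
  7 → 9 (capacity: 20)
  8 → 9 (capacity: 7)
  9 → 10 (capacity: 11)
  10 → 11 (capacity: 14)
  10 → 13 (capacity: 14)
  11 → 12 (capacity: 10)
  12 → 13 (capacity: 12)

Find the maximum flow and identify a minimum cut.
Max flow = 16, Min cut edges: (3,13), (5,6)

Maximum flow: 16
Minimum cut: (3,13), (5,6)
Partition: S = [0, 1, 2, 3, 4, 5], T = [6, 7, 8, 9, 10, 11, 12, 13]

Max-flow min-cut theorem verified: both equal 16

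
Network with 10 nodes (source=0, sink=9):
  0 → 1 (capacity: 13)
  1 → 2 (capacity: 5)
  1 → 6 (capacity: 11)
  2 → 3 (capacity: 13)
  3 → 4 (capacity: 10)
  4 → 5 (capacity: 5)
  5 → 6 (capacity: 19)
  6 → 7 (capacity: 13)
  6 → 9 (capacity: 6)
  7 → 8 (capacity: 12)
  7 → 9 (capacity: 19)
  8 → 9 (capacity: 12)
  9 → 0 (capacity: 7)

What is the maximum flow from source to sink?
Maximum flow = 13

Max flow: 13

Flow assignment:
  0 → 1: 13/13
  1 → 2: 2/5
  1 → 6: 11/11
  2 → 3: 2/13
  3 → 4: 2/10
  4 → 5: 2/5
  5 → 6: 2/19
  6 → 7: 7/13
  6 → 9: 6/6
  7 → 9: 7/19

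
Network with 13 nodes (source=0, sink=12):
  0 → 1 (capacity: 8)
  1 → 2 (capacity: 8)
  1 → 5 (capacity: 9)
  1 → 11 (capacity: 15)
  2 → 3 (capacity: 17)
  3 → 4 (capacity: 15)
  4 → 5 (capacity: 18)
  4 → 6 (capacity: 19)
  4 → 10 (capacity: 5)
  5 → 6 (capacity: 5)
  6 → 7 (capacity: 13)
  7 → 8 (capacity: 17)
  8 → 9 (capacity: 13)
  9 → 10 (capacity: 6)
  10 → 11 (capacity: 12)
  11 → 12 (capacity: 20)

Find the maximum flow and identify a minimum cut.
Max flow = 8, Min cut edges: (0,1)

Maximum flow: 8
Minimum cut: (0,1)
Partition: S = [0], T = [1, 2, 3, 4, 5, 6, 7, 8, 9, 10, 11, 12]

Max-flow min-cut theorem verified: both equal 8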